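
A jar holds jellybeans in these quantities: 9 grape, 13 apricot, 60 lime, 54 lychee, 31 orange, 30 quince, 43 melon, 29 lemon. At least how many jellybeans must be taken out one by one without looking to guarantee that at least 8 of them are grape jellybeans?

In the worst case for collecting grape jellybeans, every non-grape jellybean comes out first.
There are 13 + 60 + 54 + 31 + 30 + 43 + 29 = 260 non-grape jellybeans altogether.
After those, each further jellybean must be grape, so 260 + 8 = 268 draws guarantee 8 grape jellybeans.

268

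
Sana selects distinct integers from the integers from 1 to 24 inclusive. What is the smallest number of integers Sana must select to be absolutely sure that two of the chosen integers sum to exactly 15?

A set avoiding the sum 15 can contain at most one of each pair {x, 15−x}, plus the 10 elements whose complement lies outside the range.
The integers 8, …, 24 (17 of them) are such a set: any two sum to at least 8+9 = 17 > 15.
Any 18th integer completes one of the 7 pairs, so 18 choices force a sum of 15.

18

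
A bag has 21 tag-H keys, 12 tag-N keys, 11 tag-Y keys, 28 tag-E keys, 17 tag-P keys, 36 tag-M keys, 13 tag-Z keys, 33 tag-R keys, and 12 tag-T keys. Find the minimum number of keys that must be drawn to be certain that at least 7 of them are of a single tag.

55

An adversary could hand out at most 6 keys per tag: 6 + 6 + 6 + 6 + 6 + 6 + 6 + 6 + 6 = 54 keys and still no tag has 7.
By pigeonhole, one more key lands in a tag already at 6, so 55 draws are enough and 54 are not.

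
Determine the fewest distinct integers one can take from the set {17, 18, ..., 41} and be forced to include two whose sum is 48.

19

A set avoiding the sum 48 can contain at most one of each pair {x, 48−x}, plus the 11 elements whose complement lies outside the range or equal to its own complement.
The integers 24, …, 41 (18 of them) are such a set: any two sum to at least 24+25 = 49 > 48.
By pigeonhole, any 19th integer completes one of the 7 pairs, so 19 choices force a sum of 48.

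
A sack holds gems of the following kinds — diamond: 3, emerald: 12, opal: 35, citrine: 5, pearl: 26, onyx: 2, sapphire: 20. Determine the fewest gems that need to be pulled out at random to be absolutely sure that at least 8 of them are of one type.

39

An adversary could hand out at most 7 gems per type (diamond, citrine, onyx run out sooner): 3 + 7 + 7 + 5 + 7 + 2 + 7 = 38 gems and still no type has 8.
One more gem lands in a type already at 7, so 39 draws are enough and 38 are not.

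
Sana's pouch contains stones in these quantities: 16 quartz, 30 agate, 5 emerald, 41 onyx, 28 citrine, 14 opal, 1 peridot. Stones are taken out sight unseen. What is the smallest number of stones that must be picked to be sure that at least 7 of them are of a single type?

An adversary could hand out at most 6 stones per type (emerald, peridot run out sooner): 6 + 6 + 5 + 6 + 6 + 6 + 1 = 36 stones and still no type has 7.
By the pigeonhole principle, one more stone lands in a type already at 6, so 37 draws are enough and 36 are not.

37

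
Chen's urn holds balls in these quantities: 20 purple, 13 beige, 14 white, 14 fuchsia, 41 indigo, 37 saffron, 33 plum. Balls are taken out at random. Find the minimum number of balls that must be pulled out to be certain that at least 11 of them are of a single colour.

An adversary could hand out at most 10 balls per colour: 10 + 10 + 10 + 10 + 10 + 10 + 10 = 70 balls and still no colour has 11.
One more ball lands in a colour already at 10, so 71 draws are enough and 70 are not.

71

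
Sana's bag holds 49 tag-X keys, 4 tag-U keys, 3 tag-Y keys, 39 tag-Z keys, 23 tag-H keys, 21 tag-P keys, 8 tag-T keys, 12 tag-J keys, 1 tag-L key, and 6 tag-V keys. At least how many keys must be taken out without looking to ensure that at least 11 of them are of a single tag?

73

An adversary could hand out at most 10 keys per tag (5 tags run out sooner): 10 + 4 + 3 + 10 + 10 + 10 + 8 + 10 + 1 + 6 = 72 keys and still no tag has 11.
By the pigeonhole principle, one more key lands in a tag already at 10, so 73 draws are enough and 72 are not.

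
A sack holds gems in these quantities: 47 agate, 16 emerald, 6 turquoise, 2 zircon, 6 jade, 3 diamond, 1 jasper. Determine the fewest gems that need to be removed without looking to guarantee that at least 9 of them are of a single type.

By the pigeonhole principle, the 7 types are the holes; the gems drawn are the pigeons.
To avoid 9 of any one type, the worst case takes at most 8 of each type, or every gem of a type that has fewer than 8.
That gives 8 + 8 + 6 + 2 + 6 + 3 + 1 = 34 gems with no type reaching 9.
The next gem forces some type to 9, so 34 + 1 = 35.

35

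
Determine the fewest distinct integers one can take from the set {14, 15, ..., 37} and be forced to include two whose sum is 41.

18

Group the elements by complementary pair {x, 41−x}: {14,27}, {15,26}, {16,25}, …, giving 7 two-element pairs and 10 integers whose partner 41−x falls outside [14,37].
Treating each of those 17 groups as a pigeonhole, one can pick one integer per group — 17 integers — with no two summing to 41.
The 18th integer lands in an occupied pair, forcing a sum of 41.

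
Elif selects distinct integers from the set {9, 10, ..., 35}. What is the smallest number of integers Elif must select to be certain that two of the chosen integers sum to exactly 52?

Group the elements by complementary pair {x, 52−x}: {17,35}, {18,34}, {19,33}, …, giving 9 two-element pairs, the single value 26 (it cannot pair with itself since the integers are distinct), and 8 integers whose partner 52−x falls outside [9,35].
Treating each of those 18 groups as a pigeonhole, one can pick one integer per group — 18 integers — with no two summing to 52.
The 19th integer lands in an occupied pair, forcing a sum of 52.

19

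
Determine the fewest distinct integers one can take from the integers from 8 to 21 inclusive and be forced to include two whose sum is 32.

Two chosen integers sum to 32 exactly when both halves of some pair {x, 32−x} with 11 ≤ x ≤ 32−x ≤ 21 are chosen — 5 such pairs.
The remaining 4 elements (those with no distinct partner in range) can never complete a 32-sum, so the worst case takes all of them and one from each pair: 4 + 5 = 9.
The 10th integer has to be the second member of some pair, so 9 + 1 = 10.

10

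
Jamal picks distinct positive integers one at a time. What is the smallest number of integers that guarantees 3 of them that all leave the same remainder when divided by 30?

Pigeonhole: the 30 residue classes mod 30 are the pigeonholes.
With 60 integers one could put 2 in each residue class and have no class reach 3.
The 61st integer pushes some class to 3, so 30·2 + 1 = 61.

61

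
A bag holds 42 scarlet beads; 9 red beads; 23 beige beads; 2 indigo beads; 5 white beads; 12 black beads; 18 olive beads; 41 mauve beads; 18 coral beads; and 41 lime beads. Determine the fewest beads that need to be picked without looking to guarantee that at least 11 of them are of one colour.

Put each drawn bead into a box by colour. The largest draw with every box below 11 takes min(count, 10) from each colour; colours with fewer than 10 contribute all they have.
Σ min(cᵢ, 10) = 10 + 9 + 10 + 2 + 5 + 10 + 10 + 10 + 10 + 10 = 86.
Draw number 86 + 1 = 87 must push one box to 11.

87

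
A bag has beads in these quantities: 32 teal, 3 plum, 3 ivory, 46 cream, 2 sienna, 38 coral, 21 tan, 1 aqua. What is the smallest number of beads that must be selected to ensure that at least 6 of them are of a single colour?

By pigeonhole, put each drawn bead into a box by colour. The largest draw with every box below 6 takes min(count, 5) from each colour; colours with fewer than 5 contribute all they have.
Σ min(cᵢ, 5) = 5 + 3 + 3 + 5 + 2 + 5 + 5 + 1 = 29.
Draw number 29 + 1 = 30 must push one box to 6.

30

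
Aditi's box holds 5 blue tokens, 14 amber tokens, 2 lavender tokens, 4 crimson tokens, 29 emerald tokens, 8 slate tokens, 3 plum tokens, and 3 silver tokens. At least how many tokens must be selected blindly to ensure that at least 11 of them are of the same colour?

Put each drawn token into a box by colour. The largest draw with every box below 11 takes min(count, 10) from each colour; colours with fewer than 10 contribute all they have.
Σ min(cᵢ, 10) = 5 + 10 + 2 + 4 + 10 + 8 + 3 + 3 = 45.
Draw number 45 + 1 = 46 must push one box to 11.

46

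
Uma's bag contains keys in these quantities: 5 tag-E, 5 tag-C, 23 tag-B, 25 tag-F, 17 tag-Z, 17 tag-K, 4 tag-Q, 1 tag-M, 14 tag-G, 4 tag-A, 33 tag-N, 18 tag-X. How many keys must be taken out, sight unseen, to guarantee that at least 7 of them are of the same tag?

62

An adversary could hand out at most 6 keys per tag (5 tags run out sooner): 5 + 5 + 6 + 6 + 6 + 6 + 4 + 1 + 6 + 4 + 6 + 6 = 61 keys and still no tag has 7.
By pigeonhole, one more key lands in a tag already at 6, so 62 draws are enough and 61 are not.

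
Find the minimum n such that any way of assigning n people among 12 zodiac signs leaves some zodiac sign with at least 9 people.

With 96 people one could put exactly 8 in each of the 12 zodiac signs, and no zodiac sign would reach 9.
One more person must land in a zodiac sign that already has 8, giving it 9.
So 12 × 8 + 1 = 97 people are required.

97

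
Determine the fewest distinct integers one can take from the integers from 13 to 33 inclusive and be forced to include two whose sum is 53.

Group the elements by complementary pair {x, 53−x}: {20,33}, {21,32}, {22,31}, …, giving 7 two-element pairs and 7 integers whose partner 53−x falls outside [13,33].
Pigeonhole: treating each of those 14 groups as a pigeonhole, one can pick one integer per group — 14 integers — with no two summing to 53.
The 15th integer lands in an occupied pair, forcing a sum of 53.

15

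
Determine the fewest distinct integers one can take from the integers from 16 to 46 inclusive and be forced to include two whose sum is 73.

A set avoiding the sum 73 can contain at most one of each pair {x, 73−x}, plus the 11 elements whose complement lies outside the range.
The integers 16, …, 36 (21 of them) are such a set: any two sum to at least 16+17 = 33 and at most 35+36 = 71 < 73.
Any 22nd integer completes one of the 10 pairs, so 22 choices force a sum of 73.

22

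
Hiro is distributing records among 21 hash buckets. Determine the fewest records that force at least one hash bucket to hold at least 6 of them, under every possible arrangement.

106

With 105 records one could put exactly 5 in each of the 21 hash buckets, and no hash bucket would reach 6.
Pigeonhole: one more record must land in a hash bucket that already has 5, giving it 6.
So 21 × 5 + 1 = 106 records are required.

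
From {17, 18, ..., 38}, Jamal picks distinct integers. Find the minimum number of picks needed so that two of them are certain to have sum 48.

Group the elements by complementary pair {x, 48−x}: {17,31}, {18,30}, {19,29}, …, giving 7 two-element pairs; the single value 24 (it cannot pair with itself since the integers are distinct); and 7 integers whose partner 48−x falls outside [17,38].
By pigeonhole, treating each of those 15 groups as a pigeonhole, one can pick one integer per group — 15 integers — with no two summing to 48.
The 16th integer lands in an occupied pair, forcing a sum of 48.

16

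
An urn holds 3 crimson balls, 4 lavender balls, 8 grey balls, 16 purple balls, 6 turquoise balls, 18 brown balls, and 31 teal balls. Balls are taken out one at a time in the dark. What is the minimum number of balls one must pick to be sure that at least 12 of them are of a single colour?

By pigeonhole, the 7 colours are the holes; the balls drawn are the pigeons.
To avoid 12 of any one colour, the worst case takes at most 11 of each colour, or every ball of a colour that has fewer than 11.
That gives 3 + 4 + 8 + 11 + 6 + 11 + 11 = 54 balls with no colour reaching 12.
The next ball forces some colour to 12, so 54 + 1 = 55.

55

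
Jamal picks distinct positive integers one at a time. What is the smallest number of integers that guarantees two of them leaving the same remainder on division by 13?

The 13 residue classes mod 13 are the pigeonholes.
With 13 integers one could put 1 in each residue class and have no class reach 2.
The 14th integer pushes some class to 2, so 13·1 + 1 = 14.

14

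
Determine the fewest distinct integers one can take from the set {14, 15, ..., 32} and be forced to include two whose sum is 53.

Group the elements by complementary pair {x, 53−x}: {21,32}, {22,31}, {23,30}, …, giving 6 two-element pairs and 7 integers whose partner 53−x falls outside [14,32].
Pigeonhole: treating each of those 13 groups as a pigeonhole, one can pick one integer per group — 13 integers — with no two summing to 53.
The 14th integer lands in an occupied pair, forcing a sum of 53.

14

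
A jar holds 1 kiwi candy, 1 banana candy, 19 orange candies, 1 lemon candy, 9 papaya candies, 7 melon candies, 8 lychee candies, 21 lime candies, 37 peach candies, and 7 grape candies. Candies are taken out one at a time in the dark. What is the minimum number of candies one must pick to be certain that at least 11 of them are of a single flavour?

65

Put each drawn candy into a box by flavour. The largest draw with every box below 11 takes min(count, 10) from each flavour; flavours with fewer than 10 contribute all they have.
Σ min(cᵢ, 10) = 1 + 1 + 10 + 1 + 9 + 7 + 8 + 10 + 10 + 7 = 64.
Draw number 64 + 1 = 65 must push one box to 11.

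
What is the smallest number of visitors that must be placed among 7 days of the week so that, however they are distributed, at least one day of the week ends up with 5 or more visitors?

With 28 visitors one could put exactly 4 in each of the 7 days of the week, and no day of the week would reach 5.
One more visitor must land in a day of the week that already has 4, giving it 5.
So 7 × 4 + 1 = 29 visitors are required.

29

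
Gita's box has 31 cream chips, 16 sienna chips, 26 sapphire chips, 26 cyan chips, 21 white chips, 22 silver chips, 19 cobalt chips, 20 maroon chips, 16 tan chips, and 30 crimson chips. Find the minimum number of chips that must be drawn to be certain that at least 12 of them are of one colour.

An adversary could hand out at most 11 chips per colour: 11 + 11 + 11 + 11 + 11 + 11 + 11 + 11 + 11 + 11 = 110 chips and still no colour has 12.
By pigeonhole, one more chip lands in a colour already at 11, so 111 draws are enough and 110 are not.

111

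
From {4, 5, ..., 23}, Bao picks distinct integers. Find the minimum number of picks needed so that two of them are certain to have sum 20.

15

A set avoiding the sum 20 can contain at most one of each pair {x, 20−x}, plus the 8 elements whose complement lies outside the range or equal to its own complement.
The integers 10, …, 23 (14 of them) are such a set: any two sum to at least 10+11 = 21 > 20.
By pigeonhole, any 15th integer completes one of the 6 pairs, so 15 choices force a sum of 20.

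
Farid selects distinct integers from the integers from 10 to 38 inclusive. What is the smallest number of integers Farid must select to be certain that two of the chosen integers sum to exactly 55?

Two chosen integers sum to 55 exactly when both halves of some pair {x, 55−x} with 17 ≤ x ≤ 55−x ≤ 38 are chosen — 11 such pairs.
The remaining 7 elements (those with no distinct partner in range) can never complete a 55-sum, so the worst case takes all of them and one from each pair: 7 + 11 = 18.
Pigeonhole: the 19th integer has to be the second member of some pair, so 18 + 1 = 19.

19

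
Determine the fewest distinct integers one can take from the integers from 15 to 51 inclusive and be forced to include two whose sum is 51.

27

Group the elements by complementary pair {x, 51−x}: {15,36}, {16,35}, {17,34}, …, giving 11 two-element pairs and 15 integers whose partner 51−x falls outside [15,51].
By pigeonhole, treating each of those 26 groups as a pigeonhole, one can pick one integer per group — 26 integers — with no two summing to 51.
The 27th integer lands in an occupied pair, forcing a sum of 51.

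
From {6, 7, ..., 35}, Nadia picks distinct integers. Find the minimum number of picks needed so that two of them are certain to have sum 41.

Two chosen integers sum to 41 exactly when both halves of some pair {x, 41−x} with 6 ≤ x ≤ 41−x ≤ 35 are chosen — 15 such pairs.
Every element belongs to one of those pairs, so the worst case picks one from each: 15 integers.
The 16th integer has to be the second member of some pair, so 15 + 1 = 16.

16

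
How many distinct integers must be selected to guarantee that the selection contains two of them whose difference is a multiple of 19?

Integers whose pairwise differences are multiples of 19 are exactly those sharing a remainder mod 19. By pigeonhole, the 19 residue classes mod 19 are the pigeonholes.
With 19 integers one could put 1 in each residue class and have no class reach 2.
The 20th integer pushes some class to 2, so 19·1 + 1 = 20.

20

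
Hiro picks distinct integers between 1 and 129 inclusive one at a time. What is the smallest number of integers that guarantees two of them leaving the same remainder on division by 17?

The 17 residue classes mod 17 are the pigeonholes.
With 17 integers one could put 1 in each residue class and have no class reach 2.
The 18th integer pushes some class to 2, so 17·1 + 1 = 18.

18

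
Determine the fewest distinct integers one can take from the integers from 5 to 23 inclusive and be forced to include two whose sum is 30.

A set avoiding the sum 30 can contain at most one of each pair {x, 30−x}, plus the 3 elements whose complement lies outside the range or equal to its own complement.
The integers 5, …, 15 (11 of them) are such a set: any two sum to at least 5+6 = 11 and at most 14+15 = 29 < 30.
By pigeonhole, any 12th integer completes one of the 8 pairs, so 12 choices force a sum of 30.

12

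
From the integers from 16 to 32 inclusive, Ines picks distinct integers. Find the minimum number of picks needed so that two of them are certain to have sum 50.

A set avoiding the sum 50 can contain at most one of each pair {x, 50−x}, plus the 3 elements whose complement lies outside the range or equal to its own complement.
The integers 16, …, 25 (10 of them) are such a set: any two sum to at least 16+17 = 33 and at most 24+25 = 49 < 50.
Pigeonhole: any 11th integer completes one of the 7 pairs, so 11 choices force a sum of 50.

11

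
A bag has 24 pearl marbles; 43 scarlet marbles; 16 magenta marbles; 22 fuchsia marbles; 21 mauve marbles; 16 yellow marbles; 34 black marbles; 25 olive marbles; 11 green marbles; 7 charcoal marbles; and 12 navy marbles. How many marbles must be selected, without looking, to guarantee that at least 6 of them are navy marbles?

In the worst case for collecting navy marbles, every non-navy marble comes out first.
There are 24 + 43 + 16 + 22 + 21 + 16 + 34 + 25 + 11 + 7 = 219 non-navy marbles altogether.
After those, each further marble must be navy, so 219 + 6 = 225 draws guarantee 6 navy marbles.

225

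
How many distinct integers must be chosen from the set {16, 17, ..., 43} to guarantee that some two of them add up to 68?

A set avoiding the sum 68 can contain at most one of each pair {x, 68−x}, plus the 10 elements whose complement lies outside the range or equal to its own complement.
The integers 16, …, 34 (19 of them) are such a set: any two sum to at least 16+17 = 33 and at most 33+34 = 67 < 68.
Any 20th integer completes one of the 9 pairs, so 20 choices force a sum of 68.

20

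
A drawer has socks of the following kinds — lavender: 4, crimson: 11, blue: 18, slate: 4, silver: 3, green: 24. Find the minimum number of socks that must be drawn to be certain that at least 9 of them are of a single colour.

The 6 colours are the holes; the socks drawn are the pigeons.
To avoid 9 of any one colour, the worst case takes at most 8 of each colour, or every sock of a colour that has fewer than 8.
That gives 4 + 8 + 8 + 4 + 3 + 8 = 35 socks with no colour reaching 9.
The next sock forces some colour to 9, so 35 + 1 = 36.

36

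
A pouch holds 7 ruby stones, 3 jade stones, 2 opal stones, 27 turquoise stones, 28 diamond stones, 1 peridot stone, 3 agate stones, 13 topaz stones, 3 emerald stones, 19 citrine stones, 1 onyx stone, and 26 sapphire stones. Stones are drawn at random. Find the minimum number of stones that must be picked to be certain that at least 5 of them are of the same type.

38

Put each drawn stone into a box by type. The largest draw with every box below 5 takes min(count, 4) from each type; types with fewer than 4 contribute all they have.
Σ min(cᵢ, 4) = 4 + 3 + 2 + 4 + 4 + 1 + 3 + 4 + 3 + 4 + 1 + 4 = 37.
Draw number 37 + 1 = 38 must push one box to 5.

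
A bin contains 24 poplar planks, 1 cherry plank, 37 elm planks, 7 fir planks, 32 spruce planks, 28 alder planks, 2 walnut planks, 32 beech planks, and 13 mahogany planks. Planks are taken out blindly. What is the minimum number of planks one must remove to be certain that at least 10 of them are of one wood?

Put each drawn plank into a box by wood. The largest draw with every box below 10 takes min(count, 9) from each wood; woods with fewer than 9 contribute all they have.
Σ min(cᵢ, 9) = 9 + 1 + 9 + 7 + 9 + 9 + 2 + 9 + 9 = 64.
Draw number 64 + 1 = 65 must push one box to 10.

65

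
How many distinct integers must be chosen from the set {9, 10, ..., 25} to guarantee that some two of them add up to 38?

Group the elements by complementary pair {x, 38−x}: {13,25}, {14,24}, {15,23}, …, giving 6 two-element pairs, the single value 19 (it cannot pair with itself since the integers are distinct), and 4 integers whose partner 38−x falls outside [9,25].
Treating each of those 11 groups as a pigeonhole, one can pick one integer per group — 11 integers — with no two summing to 38.
The 12th integer lands in an occupied pair, forcing a sum of 38.

12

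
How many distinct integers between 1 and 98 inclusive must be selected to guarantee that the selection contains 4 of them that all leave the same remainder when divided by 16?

By pigeonhole, the 16 residue classes mod 16 are the pigeonholes.
With 48 integers one could put 3 in each residue class and have no class reach 4.
The 49th integer pushes some class to 4, so 16·3 + 1 = 49.

49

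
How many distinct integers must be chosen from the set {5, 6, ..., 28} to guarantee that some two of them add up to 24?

18

Two chosen integers sum to 24 exactly when both halves of some pair {x, 24−x} with 5 ≤ x ≤ 24−x ≤ 19 are chosen — 7 such pairs.
The remaining 10 elements (those with no distinct partner in range) can never complete a 24-sum, so the worst case takes all of them and one from each pair: 10 + 7 = 17.
Pigeonhole: the 18th integer has to be the second member of some pair, so 17 + 1 = 18.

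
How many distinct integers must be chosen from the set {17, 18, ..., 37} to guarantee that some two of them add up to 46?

Group the elements by complementary pair {x, 46−x}: {17,29}, {18,28}, {19,27}, …, giving 6 two-element pairs, the single value 23 (it cannot pair with itself since the integers are distinct), and 8 integers whose partner 46−x falls outside [17,37].
By pigeonhole, treating each of those 15 groups as a pigeonhole, one can pick one integer per group — 15 integers — with no two summing to 46.
The 16th integer lands in an occupied pair, forcing a sum of 46.

16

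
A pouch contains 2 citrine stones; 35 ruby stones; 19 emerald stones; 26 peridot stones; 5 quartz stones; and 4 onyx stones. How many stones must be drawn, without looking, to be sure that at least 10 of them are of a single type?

The 6 types are the holes; the stones drawn are the pigeons.
To avoid 10 of any one type, the worst case takes at most 9 of each type, or every stone of a type that has fewer than 9.
That gives 2 + 9 + 9 + 9 + 5 + 4 = 38 stones with no type reaching 10.
The next stone forces some type to 10, so 38 + 1 = 39.

39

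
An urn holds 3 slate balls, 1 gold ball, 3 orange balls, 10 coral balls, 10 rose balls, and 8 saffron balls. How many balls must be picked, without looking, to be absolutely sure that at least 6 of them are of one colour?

23

Pigeonhole: the 6 colours are the holes; the balls drawn are the pigeons.
To avoid 6 of any one colour, the worst case takes at most 5 of each colour, or every ball of a colour that has fewer than 5.
That gives 3 + 1 + 3 + 5 + 5 + 5 = 22 balls with no colour reaching 6.
The next ball forces some colour to 6, so 22 + 1 = 23.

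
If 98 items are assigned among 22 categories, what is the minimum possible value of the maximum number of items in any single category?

By pigeonhole, the 22 categories are the holes and the 98 items are the pigeons.
If every category held at most 4 items, the total would be at most 22 × 4 = 88, which is less than 98.
So some category holds at least ⌈98/22⌉ = 5 items.

5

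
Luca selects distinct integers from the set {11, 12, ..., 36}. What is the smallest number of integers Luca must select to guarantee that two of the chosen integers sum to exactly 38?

Group the elements by complementary pair {x, 38−x}: {11,27}, {12,26}, {13,25}, …, giving 8 two-element pairs, the single value 19 (it cannot pair with itself since the integers are distinct), and 9 integers whose partner 38−x falls outside [11,36].
Treating each of those 18 groups as a pigeonhole, one can pick one integer per group — 18 integers — with no two summing to 38.
The 19th integer lands in an occupied pair, forcing a sum of 38.

19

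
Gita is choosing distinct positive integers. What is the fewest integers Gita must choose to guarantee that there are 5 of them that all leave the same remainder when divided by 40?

161

Pigeonhole: the 40 residue classes mod 40 are the pigeonholes.
With 160 integers one could put 4 in each residue class and have no class reach 5.
The 161st integer pushes some class to 5, so 40·4 + 1 = 161.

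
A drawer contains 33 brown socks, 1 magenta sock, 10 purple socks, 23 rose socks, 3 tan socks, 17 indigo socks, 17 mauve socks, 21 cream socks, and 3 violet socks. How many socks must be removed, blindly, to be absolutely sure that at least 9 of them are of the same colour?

The 9 colours are the holes; the socks drawn are the pigeons.
To avoid 9 of any one colour, the worst case takes at most 8 of each colour, or every sock of a colour that has fewer than 8.
That gives 8 + 1 + 8 + 8 + 3 + 8 + 8 + 8 + 3 = 55 socks with no colour reaching 9.
The next sock forces some colour to 9, so 55 + 1 = 56.

56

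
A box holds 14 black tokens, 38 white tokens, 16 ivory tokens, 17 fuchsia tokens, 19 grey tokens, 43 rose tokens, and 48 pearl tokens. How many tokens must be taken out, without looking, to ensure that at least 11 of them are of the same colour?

71

An adversary could hand out at most 10 tokens per colour: 10 + 10 + 10 + 10 + 10 + 10 + 10 = 70 tokens and still no colour has 11.
Pigeonhole: one more token lands in a colour already at 10, so 71 draws are enough and 70 are not.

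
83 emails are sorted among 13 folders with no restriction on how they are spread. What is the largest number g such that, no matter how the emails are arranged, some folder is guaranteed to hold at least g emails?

The 13 folders are the holes and the 83 emails are the pigeons.
If every folder held at most 6 emails, the total would be at most 13 × 6 = 78, which is less than 83.
So some folder holds at least ⌈83/13⌉ = 7 emails.

7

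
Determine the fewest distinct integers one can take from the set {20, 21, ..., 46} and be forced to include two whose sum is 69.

16

Two chosen integers sum to 69 exactly when both halves of some pair {x, 69−x} with 23 ≤ x ≤ 69−x ≤ 46 are chosen — 12 such pairs.
The remaining 3 elements (those with no distinct partner in range) can never complete a 69-sum, so the worst case takes all of them and one from each pair: 3 + 12 = 15.
Pigeonhole: the 16th integer has to be the second member of some pair, so 15 + 1 = 16.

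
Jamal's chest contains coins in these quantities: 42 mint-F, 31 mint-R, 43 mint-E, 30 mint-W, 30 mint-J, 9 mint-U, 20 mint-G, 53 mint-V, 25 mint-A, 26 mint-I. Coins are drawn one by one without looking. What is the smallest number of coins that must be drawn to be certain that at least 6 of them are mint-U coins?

306

In the worst case for collecting mint-U coins, every non-mint-U coin comes out first.
There are 42 + 31 + 43 + 30 + 30 + 20 + 53 + 25 + 26 = 300 non-mint-U coins altogether.
After those, each further coin must be mint-U, so 300 + 6 = 306 draws guarantee 6 mint-U coins.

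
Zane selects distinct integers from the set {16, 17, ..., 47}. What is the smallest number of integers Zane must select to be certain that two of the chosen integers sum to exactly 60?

Two chosen integers sum to 60 exactly when both halves of some pair {x, 60−x} with 16 ≤ x ≤ 60−x ≤ 44 are chosen — 14 such pairs.
The remaining 4 elements (those with no distinct partner in range) can never complete a 60-sum, so the worst case takes all of them and one from each pair: 4 + 14 = 18.
By pigeonhole, the 19th integer has to be the second member of some pair, so 18 + 1 = 19.

19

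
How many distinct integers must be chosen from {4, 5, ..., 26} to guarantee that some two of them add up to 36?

16

Group the elements by complementary pair {x, 36−x}: {10,26}, {11,25}, {12,24}, …, giving 8 two-element pairs, the single value 18 (it cannot pair with itself since the integers are distinct), and 6 integers whose partner 36−x falls outside [4,26].
Treating each of those 15 groups as a pigeonhole, one can pick one integer per group — 15 integers — with no two summing to 36.
The 16th integer lands in an occupied pair, forcing a sum of 36.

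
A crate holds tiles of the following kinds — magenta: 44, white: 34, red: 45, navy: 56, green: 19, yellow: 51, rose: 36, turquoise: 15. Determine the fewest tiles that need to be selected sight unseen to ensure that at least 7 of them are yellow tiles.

In the worst case for collecting yellow tiles, every non-yellow tile comes out first.
There are 44 + 34 + 45 + 56 + 19 + 36 + 15 = 249 non-yellow tiles altogether.
After those, each further tile must be yellow, so 249 + 7 = 256 draws guarantee 7 yellow tiles.

256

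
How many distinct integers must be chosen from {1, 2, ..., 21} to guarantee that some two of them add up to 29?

15

A set avoiding the sum 29 can contain at most one of each pair {x, 29−x}, plus the 7 elements whose complement lies outside the range.
The integers 1, …, 14 (14 of them) are such a set: any two sum to at least 1+2 = 3 and at most 13+14 = 27 < 29.
Pigeonhole: any 15th integer completes one of the 7 pairs, so 15 choices force a sum of 29.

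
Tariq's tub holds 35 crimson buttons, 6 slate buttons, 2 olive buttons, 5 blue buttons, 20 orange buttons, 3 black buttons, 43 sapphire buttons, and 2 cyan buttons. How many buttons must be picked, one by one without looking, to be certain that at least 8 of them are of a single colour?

Put each drawn button into a box by colour. The largest draw with every box below 8 takes min(count, 7) from each colour; colours with fewer than 7 contribute all they have.
Σ min(cᵢ, 7) = 7 + 6 + 2 + 5 + 7 + 3 + 7 + 2 = 39.
Draw number 39 + 1 = 40 must push one box to 8.

40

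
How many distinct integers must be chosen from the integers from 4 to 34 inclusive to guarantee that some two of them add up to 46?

21

A set avoiding the sum 46 can contain at most one of each pair {x, 46−x}, plus the 9 elements whose complement lies outside the range or equal to its own complement.
The integers 4, …, 23 (20 of them) are such a set: any two sum to at least 4+5 = 9 and at most 22+23 = 45 < 46.
Pigeonhole: any 21st integer completes one of the 11 pairs, so 21 choices force a sum of 46.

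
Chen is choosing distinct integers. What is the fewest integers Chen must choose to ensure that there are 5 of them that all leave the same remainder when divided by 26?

105

By pigeonhole, the 26 residue classes mod 26 are the pigeonholes.
With 104 integers one could put 4 in each residue class and have no class reach 5.
The 105th integer pushes some class to 5, so 26·4 + 1 = 105.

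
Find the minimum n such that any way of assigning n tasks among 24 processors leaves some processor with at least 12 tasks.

265

With 264 tasks one could put exactly 11 in each of the 24 processors, and no processor would reach 12.
One more task must land in a processor that already has 11, giving it 12.
So 24 × 11 + 1 = 265 tasks are required.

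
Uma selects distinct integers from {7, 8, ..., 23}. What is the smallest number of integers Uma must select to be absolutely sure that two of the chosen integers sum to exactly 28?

Group the elements by complementary pair {x, 28−x}: {7,21}, {8,20}, {9,19}, …, giving 7 two-element pairs, the single value 14 (it cannot pair with itself since the integers are distinct), and 2 integers whose partner 28−x falls outside [7,23].
Treating each of those 10 groups as a pigeonhole, one can pick one integer per group — 10 integers — with no two summing to 28.
The 11th integer lands in an occupied pair, forcing a sum of 28.

11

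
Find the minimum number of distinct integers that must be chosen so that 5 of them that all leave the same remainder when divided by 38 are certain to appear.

153

Pigeonhole: the 38 residue classes mod 38 are the pigeonholes.
With 152 integers one could put 4 in each residue class and have no class reach 5.
The 153rd integer pushes some class to 5, so 38·4 + 1 = 153.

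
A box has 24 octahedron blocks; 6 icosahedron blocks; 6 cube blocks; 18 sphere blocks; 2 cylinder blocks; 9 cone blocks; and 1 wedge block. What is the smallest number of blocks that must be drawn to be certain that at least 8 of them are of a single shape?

37

Put each drawn block into a box by shape. The largest draw with every box below 8 takes min(count, 7) from each shape; shapes with fewer than 7 contribute all they have.
Σ min(cᵢ, 7) = 7 + 6 + 6 + 7 + 2 + 7 + 1 = 36.
Draw number 36 + 1 = 37 must push one box to 8.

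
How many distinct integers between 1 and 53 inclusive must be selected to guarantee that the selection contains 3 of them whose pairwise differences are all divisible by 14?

29

Integers whose pairwise differences are multiples of 14 are exactly those sharing a remainder mod 14. The 14 residue classes mod 14 are the pigeonholes.
With 28 integers one could put 2 in each residue class and have no class reach 3.
The 29th integer pushes some class to 3, so 14·2 + 1 = 29.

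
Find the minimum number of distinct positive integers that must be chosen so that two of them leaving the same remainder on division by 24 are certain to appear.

By pigeonhole, the 24 residue classes mod 24 are the pigeonholes.
With 24 integers one could put 1 in each residue class and have no class reach 2.
The 25th integer pushes some class to 2, so 24·1 + 1 = 25.

25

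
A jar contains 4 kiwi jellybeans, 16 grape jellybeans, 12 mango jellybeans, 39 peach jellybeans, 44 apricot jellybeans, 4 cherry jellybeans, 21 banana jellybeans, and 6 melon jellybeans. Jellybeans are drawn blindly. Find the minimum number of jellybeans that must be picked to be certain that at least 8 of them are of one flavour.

Put each drawn jellybean into a box by flavour. The largest draw with every box below 8 takes min(count, 7) from each flavour; flavours with fewer than 7 contribute all they have.
Σ min(cᵢ, 7) = 4 + 7 + 7 + 7 + 7 + 4 + 7 + 6 = 49.
Draw number 49 + 1 = 50 must push one box to 8.

50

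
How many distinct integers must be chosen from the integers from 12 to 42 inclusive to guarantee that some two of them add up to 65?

Group the elements by complementary pair {x, 65−x}: {23,42}, {24,41}, {25,40}, …, giving 10 two-element pairs and 11 integers whose partner 65−x falls outside [12,42].
By the pigeonhole principle, treating each of those 21 groups as a pigeonhole, one can pick one integer per group — 21 integers — with no two summing to 65.
The 22nd integer lands in an occupied pair, forcing a sum of 65.

22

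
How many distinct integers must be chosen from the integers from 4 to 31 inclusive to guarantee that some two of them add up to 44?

Group the elements by complementary pair {x, 44−x}: {13,31}, {14,30}, {15,29}, …, giving 9 two-element pairs, the single value 22 (it cannot pair with itself since the integers are distinct), and 9 integers whose partner 44−x falls outside [4,31].
Treating each of those 19 groups as a pigeonhole, one can pick one integer per group — 19 integers — with no two summing to 44.
The 20th integer lands in an occupied pair, forcing a sum of 44.

20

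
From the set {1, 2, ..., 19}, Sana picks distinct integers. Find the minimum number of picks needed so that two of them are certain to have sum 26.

Two chosen integers sum to 26 exactly when both halves of some pair {x, 26−x} with 7 ≤ x ≤ 26−x ≤ 19 are chosen — 6 such pairs.
The remaining 7 elements (those with no distinct partner in range) can never complete a 26-sum, so the worst case takes all of them and one from each pair: 7 + 6 = 13.
By pigeonhole, the 14th integer has to be the second member of some pair, so 13 + 1 = 14.

14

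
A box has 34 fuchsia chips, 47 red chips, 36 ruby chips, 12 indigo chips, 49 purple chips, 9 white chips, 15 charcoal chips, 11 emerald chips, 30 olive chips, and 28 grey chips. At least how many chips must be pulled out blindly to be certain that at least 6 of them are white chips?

In the worst case for collecting white chips, every non-white chip comes out first.
There are 34 + 47 + 36 + 12 + 49 + 15 + 11 + 30 + 28 = 262 non-white chips altogether.
After those, each further chip must be white, so 262 + 6 = 268 draws guarantee 6 white chips.

268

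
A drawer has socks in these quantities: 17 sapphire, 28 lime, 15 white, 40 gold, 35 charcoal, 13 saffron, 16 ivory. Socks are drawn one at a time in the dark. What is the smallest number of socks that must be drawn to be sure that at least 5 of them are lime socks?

In the worst case for collecting lime socks, every non-lime sock comes out first.
There are 17 + 15 + 40 + 35 + 13 + 16 = 136 non-lime socks altogether.
After those, each further sock must be lime, so 136 + 5 = 141 draws guarantee 5 lime socks.

141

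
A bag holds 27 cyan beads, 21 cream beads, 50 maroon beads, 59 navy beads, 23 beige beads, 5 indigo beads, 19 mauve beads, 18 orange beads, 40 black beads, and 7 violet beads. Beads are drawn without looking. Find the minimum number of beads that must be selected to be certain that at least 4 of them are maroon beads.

223

In the worst case for collecting maroon beads, every non-maroon bead comes out first.
There are 27 + 21 + 59 + 23 + 5 + 19 + 18 + 40 + 7 = 219 non-maroon beads altogether.
After those, each further bead must be maroon, so 219 + 4 = 223 draws guarantee 4 maroon beads.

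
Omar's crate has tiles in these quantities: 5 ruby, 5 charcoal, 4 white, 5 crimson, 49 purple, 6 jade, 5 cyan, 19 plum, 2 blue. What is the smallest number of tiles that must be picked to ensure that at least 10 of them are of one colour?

The 9 colours are the holes; the tiles drawn are the pigeons.
To avoid 10 of any one colour, the worst case takes at most 9 of each colour, or every tile of a colour that has fewer than 9.
That gives 5 + 5 + 4 + 5 + 9 + 6 + 5 + 9 + 2 = 50 tiles with no colour reaching 10.
The next tile forces some colour to 10, so 50 + 1 = 51.

51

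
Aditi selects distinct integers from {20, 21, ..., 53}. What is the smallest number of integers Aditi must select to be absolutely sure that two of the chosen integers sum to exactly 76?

20

Group the elements by complementary pair {x, 76−x}: {23,53}, {24,52}, {25,51}, …, giving 15 two-element pairs; the single value 38 (it cannot pair with itself since the integers are distinct); and 3 integers whose partner 76−x falls outside [20,53].
Treating each of those 19 groups as a pigeonhole, one can pick one integer per group — 19 integers — with no two summing to 76.
The 20th integer lands in an occupied pair, forcing a sum of 76.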